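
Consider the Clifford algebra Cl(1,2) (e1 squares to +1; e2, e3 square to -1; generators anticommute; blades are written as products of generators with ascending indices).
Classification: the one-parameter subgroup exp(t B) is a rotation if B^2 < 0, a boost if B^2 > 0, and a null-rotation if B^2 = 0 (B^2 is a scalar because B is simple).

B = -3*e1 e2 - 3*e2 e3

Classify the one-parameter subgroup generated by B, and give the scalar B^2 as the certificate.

B^2 term by term: the squares give (-3)^2*(e1 e2)^2 + (-3)^2*(e2 e3)^2 = 9*(+1) + 9*(-1) = 0 (each basis 2-blade squares to minus the product of its generators' squares); cross terms between blades sharing an index anticommute and cancel. So B^2 = 0.
Answer: null-rotation, certificate B^2 = 0. The scalar 0 is the complete invariant here: its sign names the subgroup type.


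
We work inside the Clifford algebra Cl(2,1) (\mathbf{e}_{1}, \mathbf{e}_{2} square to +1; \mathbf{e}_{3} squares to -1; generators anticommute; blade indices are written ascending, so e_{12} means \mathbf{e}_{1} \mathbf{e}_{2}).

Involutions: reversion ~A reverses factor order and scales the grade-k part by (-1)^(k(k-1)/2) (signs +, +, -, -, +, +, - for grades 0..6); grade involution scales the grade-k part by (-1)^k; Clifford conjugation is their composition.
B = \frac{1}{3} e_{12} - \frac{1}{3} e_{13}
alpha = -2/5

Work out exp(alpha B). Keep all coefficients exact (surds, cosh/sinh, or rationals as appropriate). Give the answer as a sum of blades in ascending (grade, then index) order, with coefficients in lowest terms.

B^2 term by term: the squares give (\frac{1}{3})^2*(e_{12})^2 + (-\frac{1}{3})^2*(e_{13})^2 = \frac{1}{9}*(-1) + \frac{1}{9}*(+1) = 0 (each basis 2-blade squares to minus the product of its generators' squares); cross terms between blades sharing an index anticommute and cancel. So B^2 = 0.
B^2 = 0, hence only two terms survive: exp(alpha B) = 1 + alpha B (parabolic case).
Answer: 1 - \frac{2}{15} e_{12} + \frac{2}{15} e_{13}


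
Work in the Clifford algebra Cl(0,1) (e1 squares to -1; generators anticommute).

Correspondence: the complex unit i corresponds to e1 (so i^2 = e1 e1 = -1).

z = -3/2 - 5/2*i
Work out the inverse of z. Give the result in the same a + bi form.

In blades: z = -3/2 - 5/2*e1.
With qbar = -3/2 + 5/2*e1 (scalar fixed, mapped units negated), z qbar = 17/2 (the sum of squared coefficients), so z^-1 = qbar / (17/2) = -3/17 + 5/17*e1; translating back:
Answer: -3/17 + 5/17*i


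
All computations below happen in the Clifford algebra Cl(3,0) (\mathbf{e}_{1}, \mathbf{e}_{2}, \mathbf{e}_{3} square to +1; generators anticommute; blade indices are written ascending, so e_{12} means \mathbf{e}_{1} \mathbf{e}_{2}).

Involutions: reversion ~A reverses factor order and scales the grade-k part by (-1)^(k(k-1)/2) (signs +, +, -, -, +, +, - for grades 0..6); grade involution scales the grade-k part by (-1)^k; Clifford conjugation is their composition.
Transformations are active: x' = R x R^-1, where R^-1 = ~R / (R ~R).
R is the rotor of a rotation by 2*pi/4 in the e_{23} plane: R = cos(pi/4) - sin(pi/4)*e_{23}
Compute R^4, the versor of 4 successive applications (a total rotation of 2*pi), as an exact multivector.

Because a rotor carries half the rotation angle, composing 4 copies of this e_{23}-plane rotor multiplies the phase: 4*(pi/4) = \pi, hence R^4 = cos(\pi) - sin(\pi)*e_{23}.
cos(\pi) = -1 and sin(\pi) = 0, so R^4 = -1. The total rotation 2*pi is 1 full turn, so every vector returns to itself, yet the rotor is -1, on the OTHER sheet of the double cover (an odd number of 2*pi turns).
Answer: -1


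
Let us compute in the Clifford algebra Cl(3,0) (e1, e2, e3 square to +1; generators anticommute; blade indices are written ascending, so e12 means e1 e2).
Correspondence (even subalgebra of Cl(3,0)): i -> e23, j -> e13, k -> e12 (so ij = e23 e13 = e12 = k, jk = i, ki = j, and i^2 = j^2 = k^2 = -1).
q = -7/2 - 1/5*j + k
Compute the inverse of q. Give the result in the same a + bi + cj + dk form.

In blades: q = -7/2 + e12 - 1/5*e13.
With qbar = -7/2 - e12 + 1/5*e13 (scalar fixed, mapped units negated), q qbar = 1329/100 (the sum of squared coefficients), so q^-1 = qbar / (1329/100) = -350/1329 - 100/1329*e12 + 20/1329*e13; translating back:
Answer: -350/1329 + 20/1329*j - 100/1329*k


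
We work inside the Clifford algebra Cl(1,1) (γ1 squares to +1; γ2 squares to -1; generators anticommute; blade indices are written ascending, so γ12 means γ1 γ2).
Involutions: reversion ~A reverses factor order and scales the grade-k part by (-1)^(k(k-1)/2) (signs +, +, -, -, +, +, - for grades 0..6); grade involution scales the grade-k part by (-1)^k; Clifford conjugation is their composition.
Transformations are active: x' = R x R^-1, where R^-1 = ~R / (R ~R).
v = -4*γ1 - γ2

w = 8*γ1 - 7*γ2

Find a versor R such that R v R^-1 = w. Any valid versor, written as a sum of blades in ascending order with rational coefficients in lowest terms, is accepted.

Why this works: both vectors square to 15, so q(v) = q(w) and R = v + w = 4*γ1 - 8*γ2 carries v to w — its own direction survives, the complement (v - w)/2 flips.
Answer: 4*γ1 - 8*γ2


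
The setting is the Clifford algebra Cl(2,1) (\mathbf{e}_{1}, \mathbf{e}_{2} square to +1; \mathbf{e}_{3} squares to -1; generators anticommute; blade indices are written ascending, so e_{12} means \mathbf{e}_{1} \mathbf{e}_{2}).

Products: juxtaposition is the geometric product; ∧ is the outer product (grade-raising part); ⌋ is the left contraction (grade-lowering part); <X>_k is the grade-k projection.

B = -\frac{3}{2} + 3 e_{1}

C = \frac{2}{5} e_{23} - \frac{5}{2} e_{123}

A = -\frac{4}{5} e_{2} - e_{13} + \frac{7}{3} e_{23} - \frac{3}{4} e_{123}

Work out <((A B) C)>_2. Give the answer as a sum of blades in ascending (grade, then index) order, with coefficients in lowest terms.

step 1: \frac{6}{5} e_{2} + 3 e_{3} + \frac{12}{5} e_{12} + \frac{3}{2} e_{13} - \frac{23}{4} e_{23} + \frac{65}{8} e_{123}
step 2: -\frac{1809}{80} + \frac{141}{8} e_{1} + \frac{99}{20} e_{2} + \frac{162}{25} e_{3} + \frac{81}{10} e_{12} + \frac{99}{25} e_{13}
step 3: \frac{81}{10} e_{12} + \frac{99}{25} e_{13}
Answer: \frac{81}{10} e_{12} + \frac{99}{25} e_{13}


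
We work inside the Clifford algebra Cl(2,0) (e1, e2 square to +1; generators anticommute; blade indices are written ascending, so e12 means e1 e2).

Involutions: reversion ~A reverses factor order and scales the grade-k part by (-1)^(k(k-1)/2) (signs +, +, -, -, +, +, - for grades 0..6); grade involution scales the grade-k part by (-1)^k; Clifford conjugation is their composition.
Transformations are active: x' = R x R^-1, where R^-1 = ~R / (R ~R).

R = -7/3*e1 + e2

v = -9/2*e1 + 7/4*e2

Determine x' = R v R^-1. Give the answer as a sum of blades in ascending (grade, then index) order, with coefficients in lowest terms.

~R = -7/3*e1 + e2, and R ~R = 58/9, so R^-1 = ~R / (58/9).
R v = 49/4 + 5/12*e12
Answer: -507/116*e1 + 119/58*e2


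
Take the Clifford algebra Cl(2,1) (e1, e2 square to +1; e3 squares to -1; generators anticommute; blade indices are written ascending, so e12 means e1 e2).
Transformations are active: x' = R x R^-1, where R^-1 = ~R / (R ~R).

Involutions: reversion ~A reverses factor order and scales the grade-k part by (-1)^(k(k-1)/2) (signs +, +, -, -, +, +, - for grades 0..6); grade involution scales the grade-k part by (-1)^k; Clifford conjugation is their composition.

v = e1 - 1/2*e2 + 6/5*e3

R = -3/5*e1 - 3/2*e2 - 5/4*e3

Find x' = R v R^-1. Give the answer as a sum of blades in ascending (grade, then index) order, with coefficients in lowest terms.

~R = -3/5*e1 - 3/2*e2 - 5/4*e3, and R ~R = 419/400, so R^-1 = ~R / (419/400).
R v = 33/20 + 9/5*e12 + 53/100*e13 - 97/40*e23
Answer: -1211/419*e1 - 3541/838*e2 - 10764/2095*e3


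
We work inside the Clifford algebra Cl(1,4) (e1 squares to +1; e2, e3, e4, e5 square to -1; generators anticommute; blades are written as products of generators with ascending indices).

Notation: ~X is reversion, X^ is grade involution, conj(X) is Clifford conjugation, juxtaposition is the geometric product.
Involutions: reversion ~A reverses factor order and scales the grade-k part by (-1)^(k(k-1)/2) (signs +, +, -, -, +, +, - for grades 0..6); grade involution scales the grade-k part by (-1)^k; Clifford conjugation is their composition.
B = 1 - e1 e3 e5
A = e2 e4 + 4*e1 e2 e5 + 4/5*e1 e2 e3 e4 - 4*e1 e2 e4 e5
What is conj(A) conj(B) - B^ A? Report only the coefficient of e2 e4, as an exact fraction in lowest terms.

first term: -4*e2 e3 - e2 e4 + 4*e1 e2 e5 + 4*e2 e3 e4 + 4/5*e2 e4 e5 + 4/5*e1 e2 e3 e4 - 4*e1 e2 e4 e5 - e1 e2 e3 e4 e5
second term: -4*e2 e3 + e2 e4 + 4*e1 e2 e5 - 4*e2 e3 e4 - 4/5*e2 e4 e5 + 4/5*e1 e2 e3 e4 - 4*e1 e2 e4 e5 - e1 e2 e3 e4 e5
Answer: -2


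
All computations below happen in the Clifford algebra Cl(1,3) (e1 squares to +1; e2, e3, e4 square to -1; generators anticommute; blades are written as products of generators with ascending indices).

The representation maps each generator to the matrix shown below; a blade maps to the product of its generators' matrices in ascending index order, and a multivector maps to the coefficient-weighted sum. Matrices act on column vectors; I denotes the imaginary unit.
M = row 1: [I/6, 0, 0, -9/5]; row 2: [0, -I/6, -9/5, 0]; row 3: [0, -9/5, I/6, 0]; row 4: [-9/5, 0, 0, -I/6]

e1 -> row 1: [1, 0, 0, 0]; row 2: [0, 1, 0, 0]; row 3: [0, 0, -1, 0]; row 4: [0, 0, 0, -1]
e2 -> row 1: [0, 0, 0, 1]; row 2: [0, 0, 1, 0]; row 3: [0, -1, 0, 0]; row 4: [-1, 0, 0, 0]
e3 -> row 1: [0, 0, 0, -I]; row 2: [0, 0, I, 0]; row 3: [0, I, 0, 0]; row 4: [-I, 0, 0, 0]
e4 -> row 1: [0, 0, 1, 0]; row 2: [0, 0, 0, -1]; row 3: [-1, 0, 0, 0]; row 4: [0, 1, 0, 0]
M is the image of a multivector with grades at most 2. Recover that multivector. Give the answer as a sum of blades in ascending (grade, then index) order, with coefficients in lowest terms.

Method: the blade images are trace-orthogonal — tr(rho(e_A) rho(e_B)^-1) = 4 if A = B and 0 otherwise — and rho(e_A)^-1 = (e_A)^2 * rho(e_A) with (e_A)^2 = +1 or -1, so the coefficient of e_A in the preimage is (e_A)^2 * tr(M rho(e_A))/4.
Nonzero projections over blades of grade <= 2: e1 e2: (e1 e2)^2 = +1, tr(M rho(e1 e2)) = -36/5, coefficient -9/5; e2 e3: (e2 e3)^2 = -1, tr(M rho(e2 e3)) = 2/3, coefficient -1/6. Every other blade of grade <= 2 projects to 0.
Answer: -9/5*e1 e2 - 1/6*e2 e3


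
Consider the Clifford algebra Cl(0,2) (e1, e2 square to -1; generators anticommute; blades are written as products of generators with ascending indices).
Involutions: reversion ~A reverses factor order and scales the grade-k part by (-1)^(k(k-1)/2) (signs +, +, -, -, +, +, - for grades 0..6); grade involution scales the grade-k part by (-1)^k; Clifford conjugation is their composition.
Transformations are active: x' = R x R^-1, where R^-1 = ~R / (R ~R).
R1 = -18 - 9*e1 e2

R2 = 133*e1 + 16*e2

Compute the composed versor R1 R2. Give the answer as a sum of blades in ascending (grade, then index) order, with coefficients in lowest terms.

Distribute over the terms of R1 (each basis-blade product reordered to ascending indices, repeated generators contracted through their squares):
(-18) R2 = -2394*e1 - 288*e2
(-9*e1 e2) R2 = 144*e1 - 1197*e2
Summing the partial products and collecting blades:
Answer: -2250*e1 - 1485*e2


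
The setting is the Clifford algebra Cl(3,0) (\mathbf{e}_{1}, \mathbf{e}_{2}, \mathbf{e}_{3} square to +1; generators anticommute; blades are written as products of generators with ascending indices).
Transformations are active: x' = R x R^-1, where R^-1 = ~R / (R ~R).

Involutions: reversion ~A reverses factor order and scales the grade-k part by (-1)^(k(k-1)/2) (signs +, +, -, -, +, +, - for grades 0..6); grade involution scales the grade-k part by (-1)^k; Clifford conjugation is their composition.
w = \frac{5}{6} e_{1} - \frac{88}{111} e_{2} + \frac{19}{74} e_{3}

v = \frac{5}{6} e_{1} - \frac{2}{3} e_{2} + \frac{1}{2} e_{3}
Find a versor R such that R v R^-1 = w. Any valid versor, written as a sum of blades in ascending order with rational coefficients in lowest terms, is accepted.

Equal squares first: v^2 = w^2 = \frac{25}{18}. Then v + w = \frac{5}{3} e_{1} - \frac{54}{37} e_{2} + \frac{28}{37} e_{3} is a versor taking v to w, provided it is invertible.
Answer: \frac{5}{3} e_{1} - \frac{54}{37} e_{2} + \frac{28}{37} e_{3}


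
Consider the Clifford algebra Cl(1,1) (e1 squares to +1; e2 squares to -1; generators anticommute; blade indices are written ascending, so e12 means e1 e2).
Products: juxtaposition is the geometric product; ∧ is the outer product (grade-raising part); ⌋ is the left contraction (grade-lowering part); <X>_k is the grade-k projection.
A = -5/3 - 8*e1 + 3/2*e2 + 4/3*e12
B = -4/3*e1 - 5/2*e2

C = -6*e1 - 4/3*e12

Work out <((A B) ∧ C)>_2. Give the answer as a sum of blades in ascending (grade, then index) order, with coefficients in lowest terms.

step 1: 173/12 + 50/9*e1 + 107/18*e2 + 22*e12
step 2: -173/2*e1 + 148/9*e12
step 3: 148/9*e12
Answer: 148/9*e12


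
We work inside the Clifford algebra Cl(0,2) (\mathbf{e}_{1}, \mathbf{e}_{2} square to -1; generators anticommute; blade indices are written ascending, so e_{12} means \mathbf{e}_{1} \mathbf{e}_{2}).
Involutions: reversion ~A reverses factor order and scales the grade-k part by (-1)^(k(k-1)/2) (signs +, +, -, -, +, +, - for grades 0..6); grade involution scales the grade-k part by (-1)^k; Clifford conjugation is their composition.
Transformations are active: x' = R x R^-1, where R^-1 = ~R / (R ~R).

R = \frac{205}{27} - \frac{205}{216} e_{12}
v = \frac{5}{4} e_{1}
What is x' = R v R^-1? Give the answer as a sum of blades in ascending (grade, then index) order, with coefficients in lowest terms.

~R = \frac{205}{27} + \frac{205}{216} e_{12}, and R ~R = \frac{2731625}{46656}, so R^-1 = ~R / (\frac{2731625}{46656}).
R v = \frac{1025}{108} e_{1} - \frac{1025}{864} e_{2}
Answer: \frac{63}{52} e_{1} - \frac{4}{13} e_{2}


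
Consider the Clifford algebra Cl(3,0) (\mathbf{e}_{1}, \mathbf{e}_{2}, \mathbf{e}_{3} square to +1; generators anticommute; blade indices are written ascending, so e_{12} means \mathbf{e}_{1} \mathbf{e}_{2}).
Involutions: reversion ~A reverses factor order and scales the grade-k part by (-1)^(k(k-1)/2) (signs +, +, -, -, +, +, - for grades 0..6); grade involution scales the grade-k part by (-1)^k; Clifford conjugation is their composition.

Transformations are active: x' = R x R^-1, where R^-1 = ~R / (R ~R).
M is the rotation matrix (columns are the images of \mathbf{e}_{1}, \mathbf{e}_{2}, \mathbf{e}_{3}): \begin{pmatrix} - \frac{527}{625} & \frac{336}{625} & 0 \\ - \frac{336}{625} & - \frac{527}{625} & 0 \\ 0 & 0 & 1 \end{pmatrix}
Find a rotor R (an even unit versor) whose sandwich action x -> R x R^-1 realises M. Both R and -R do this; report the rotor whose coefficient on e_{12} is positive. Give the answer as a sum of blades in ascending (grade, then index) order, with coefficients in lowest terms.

Method: write R = a + b12*e_{12} + b13*e_{13} + b23*e_{23} with a^2 + b12^2 + b13^2 + b23^2 = 1 (so R^-1 = ~R). Expanding the columns R e_j ~R gives tr M = 4a^2 - 1 and, from the antisymmetric part, M21 - M12 = -4a*b12, M13 - M31 = 4a*b13, M32 - M23 = -4a*b23.
Here tr M = -\frac{429}{625}, so a^2 = (1 + tr M)/4 = \frac{49}{625} and a = ±\frac{7}{25}. Taking a = \frac{7}{25}: M21 - M12 = -\frac{672}{625}, M13 - M31 = 0, M32 - M23 = 0, giving b12 = \frac{24}{25}, b13 = 0, b23 = 0, i.e. R = \frac{7}{25} + \frac{24}{25} e_{12}.
Its e_{12} coefficient is already positive.
Answer: \frac{7}{25} + \frac{24}{25} e_{12}. Recall the cover is two-to-one: with M of trace -\frac{429}{625}, both preimages act alike, and the stated e_{12} sign chooses the sheet.


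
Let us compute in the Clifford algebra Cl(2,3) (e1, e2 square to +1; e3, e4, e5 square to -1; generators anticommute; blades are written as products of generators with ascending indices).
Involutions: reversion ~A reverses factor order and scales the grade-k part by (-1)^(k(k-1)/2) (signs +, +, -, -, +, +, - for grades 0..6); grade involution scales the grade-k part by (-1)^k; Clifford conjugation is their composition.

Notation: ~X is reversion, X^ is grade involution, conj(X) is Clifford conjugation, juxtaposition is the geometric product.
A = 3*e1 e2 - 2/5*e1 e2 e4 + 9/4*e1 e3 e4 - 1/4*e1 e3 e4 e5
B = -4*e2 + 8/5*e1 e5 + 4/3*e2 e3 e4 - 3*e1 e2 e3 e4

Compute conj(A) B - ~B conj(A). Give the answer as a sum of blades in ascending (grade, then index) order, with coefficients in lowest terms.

first term: 12*e1 + 27/4*e2 - 6/5*e3 - 3*e1 e2 + 8/15*e1 e3 - 8/5*e1 e4 + 81/20*e2 e5 - 47/5*e3 e4 - 1/3*e1 e2 e5 - 4*e1 e3 e4 - 16/25*e2 e4 e5 + 18/5*e3 e4 e5 - 9*e1 e2 e3 e4 - e1 e2 e3 e4 e5
second term: -12*e1 - 27/4*e2 + 6/5*e3 - 3*e1 e2 + 8/15*e1 e3 - 8/5*e1 e4 + 111/20*e2 e5 - 43/5*e3 e4 + 1/3*e1 e2 e5 - 4*e1 e3 e4 - 16/25*e2 e4 e5 + 18/5*e3 e4 e5 + 9*e1 e2 e3 e4 - e1 e2 e3 e4 e5
Answer: 24*e1 + 27/2*e2 - 12/5*e3 - 3/2*e2 e5 - 4/5*e3 e4 - 2/3*e1 e2 e5 - 18*e1 e2 e3 e4


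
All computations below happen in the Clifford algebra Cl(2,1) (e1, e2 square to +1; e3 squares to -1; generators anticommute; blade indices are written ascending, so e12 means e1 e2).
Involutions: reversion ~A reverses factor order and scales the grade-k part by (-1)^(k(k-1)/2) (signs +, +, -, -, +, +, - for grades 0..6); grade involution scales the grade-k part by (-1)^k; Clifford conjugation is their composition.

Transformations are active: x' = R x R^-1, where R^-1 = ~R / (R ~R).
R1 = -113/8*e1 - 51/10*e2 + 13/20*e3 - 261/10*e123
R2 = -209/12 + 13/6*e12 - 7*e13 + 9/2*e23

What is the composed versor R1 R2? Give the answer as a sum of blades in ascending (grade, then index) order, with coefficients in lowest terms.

Distribute over the terms of R1 (each basis-blade product reordered to ascending indices, repeated generators contracted through their squares):
(-113/8*e1) R2 = 23617/96*e1 - 1469/48*e2 + 791/8*e3 - 1017/16*e123
(-51/10*e2) R2 = 221/20*e1 + 3553/40*e2 - 459/20*e3 - 357/10*e123
(13/20*e3) R2 = -91/20*e1 + 117/40*e2 - 2717/240*e3 + 169/120*e123
(-261/10*e123) R2 = -2349/20*e1 - 1827/10*e2 + 1131/20*e3 + 18183/40*e123
Summing the partial products and collecting blades:
Answer: 64829/480*e1 - 29173/240*e2 + 29077/240*e3 + 85613/240*e123


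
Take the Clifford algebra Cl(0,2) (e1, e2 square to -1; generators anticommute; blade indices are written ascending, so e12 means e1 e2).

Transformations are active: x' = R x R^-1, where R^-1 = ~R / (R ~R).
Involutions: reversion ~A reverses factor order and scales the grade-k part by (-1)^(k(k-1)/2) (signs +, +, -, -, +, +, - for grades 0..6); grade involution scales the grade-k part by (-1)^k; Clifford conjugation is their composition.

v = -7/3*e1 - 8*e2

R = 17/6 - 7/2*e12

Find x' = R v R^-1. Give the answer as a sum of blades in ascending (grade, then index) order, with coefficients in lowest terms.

~R = 17/6 + 7/2*e12, and R ~R = 365/18, so R^-1 = ~R / (365/18).
R v = -623/18*e1 - 29/2*e2
Answer: -8036/1095*e1 + 1441/365*e2


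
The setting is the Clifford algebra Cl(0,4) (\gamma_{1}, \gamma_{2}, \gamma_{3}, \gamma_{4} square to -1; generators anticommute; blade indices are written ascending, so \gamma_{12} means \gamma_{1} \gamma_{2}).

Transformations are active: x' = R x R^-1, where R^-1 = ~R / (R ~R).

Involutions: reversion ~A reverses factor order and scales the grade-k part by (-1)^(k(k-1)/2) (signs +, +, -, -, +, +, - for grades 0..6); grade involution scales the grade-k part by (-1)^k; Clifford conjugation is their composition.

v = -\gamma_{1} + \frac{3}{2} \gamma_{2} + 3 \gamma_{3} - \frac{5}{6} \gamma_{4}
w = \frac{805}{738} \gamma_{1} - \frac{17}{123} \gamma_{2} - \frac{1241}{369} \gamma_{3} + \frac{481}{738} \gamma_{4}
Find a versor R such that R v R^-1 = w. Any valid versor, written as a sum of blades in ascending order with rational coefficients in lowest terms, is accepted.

Construction: equal norms (both -\frac{233}{18}) license R = v + w = \frac{67}{738} \gamma_{1} + \frac{335}{246} \gamma_{2} - \frac{134}{369} \gamma_{3} - \frac{67}{369} \gamma_{4} — nothing changes along that direction, while (v - w)/2 changes sign, so v maps onto w.
Answer: \frac{67}{738} \gamma_{1} + \frac{335}{246} \gamma_{2} - \frac{134}{369} \gamma_{3} - \frac{67}{369} \gamma_{4}


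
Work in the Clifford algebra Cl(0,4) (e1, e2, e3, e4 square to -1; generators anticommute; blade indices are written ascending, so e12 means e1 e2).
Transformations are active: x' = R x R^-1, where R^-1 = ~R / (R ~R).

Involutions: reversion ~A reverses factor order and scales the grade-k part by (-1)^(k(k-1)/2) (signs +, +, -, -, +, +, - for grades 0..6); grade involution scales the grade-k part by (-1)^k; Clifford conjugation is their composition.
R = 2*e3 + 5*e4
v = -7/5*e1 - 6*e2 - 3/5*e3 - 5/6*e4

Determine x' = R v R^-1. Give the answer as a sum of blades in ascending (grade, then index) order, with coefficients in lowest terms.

~R = 2*e3 + 5*e4, and R ~R = -29, so R^-1 = ~R / (-29).
R v = 161/30 + 14/5*e13 + 7*e14 + 12*e23 + 30*e24 + 4/3*e34
Answer: 7/5*e1 + 6*e2 - 61/435*e3 - 59/58*e4


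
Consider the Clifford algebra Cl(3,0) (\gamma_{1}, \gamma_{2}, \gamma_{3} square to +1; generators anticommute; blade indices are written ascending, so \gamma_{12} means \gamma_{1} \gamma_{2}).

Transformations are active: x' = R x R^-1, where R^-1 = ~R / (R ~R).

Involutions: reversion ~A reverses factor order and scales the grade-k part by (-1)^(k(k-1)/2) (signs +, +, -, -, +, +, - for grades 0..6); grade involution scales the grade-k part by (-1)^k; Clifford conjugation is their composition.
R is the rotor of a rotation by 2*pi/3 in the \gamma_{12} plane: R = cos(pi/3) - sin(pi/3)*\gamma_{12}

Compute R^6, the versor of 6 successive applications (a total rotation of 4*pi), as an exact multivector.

Rotor phase runs at HALF the rotation angle; powers of one rotor simply add phase, so after 6 steps in \gamma_{12} the phase is 6*pi/3 = 2 \pi and R^6 = cos(2 \pi) - sin(2 \pi)*\gamma_{12}.
cos(2 \pi) = 1 and sin(2 \pi) = 0, so R^6 = 1. The total rotation 4*pi is 2 full turns, so every vector returns to itself, yet the rotor is +1, back on the identity sheet (an even number of 2*pi turns).
Answer: 1


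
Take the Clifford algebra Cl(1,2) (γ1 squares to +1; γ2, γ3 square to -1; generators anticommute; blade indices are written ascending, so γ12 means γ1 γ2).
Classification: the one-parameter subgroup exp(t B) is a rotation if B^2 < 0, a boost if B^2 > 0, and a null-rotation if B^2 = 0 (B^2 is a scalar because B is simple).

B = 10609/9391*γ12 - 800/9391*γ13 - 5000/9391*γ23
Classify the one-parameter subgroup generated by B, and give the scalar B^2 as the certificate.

B^2 term by term: the squares give (10609/9391)^2*(γ12)^2 + (-800/9391)^2*(γ13)^2 + (-5000/9391)^2*(γ23)^2 = 112550881/88190881*(+1) + 640000/88190881*(+1) + 25000000/88190881*(-1) = 1 (each basis 2-blade squares to minus the product of its generators' squares); cross terms between blades sharing an index anticommute and cancel. So B^2 = 1.
Answer: boost, certificate B^2 = 1. Certificate logic: 1 is a conjugation-invariant scalar, so its sign fixes rotation versus boost versus null-rotation outright.


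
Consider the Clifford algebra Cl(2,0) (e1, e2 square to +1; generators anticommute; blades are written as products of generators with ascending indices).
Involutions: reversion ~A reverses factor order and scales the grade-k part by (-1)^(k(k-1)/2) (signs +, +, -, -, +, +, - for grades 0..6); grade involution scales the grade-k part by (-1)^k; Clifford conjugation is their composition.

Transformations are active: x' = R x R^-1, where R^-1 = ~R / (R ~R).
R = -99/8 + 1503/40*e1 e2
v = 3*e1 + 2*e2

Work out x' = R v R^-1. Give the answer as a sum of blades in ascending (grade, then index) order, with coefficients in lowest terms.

~R = -99/8 - 1503/40*e1 e2, and R ~R = 1252017/800, so R^-1 = ~R / (1252017/800).
R v = 1521/40*e1 - 5499/40*e2
Answer: -4282/1189*e1 + 207/1189*e2


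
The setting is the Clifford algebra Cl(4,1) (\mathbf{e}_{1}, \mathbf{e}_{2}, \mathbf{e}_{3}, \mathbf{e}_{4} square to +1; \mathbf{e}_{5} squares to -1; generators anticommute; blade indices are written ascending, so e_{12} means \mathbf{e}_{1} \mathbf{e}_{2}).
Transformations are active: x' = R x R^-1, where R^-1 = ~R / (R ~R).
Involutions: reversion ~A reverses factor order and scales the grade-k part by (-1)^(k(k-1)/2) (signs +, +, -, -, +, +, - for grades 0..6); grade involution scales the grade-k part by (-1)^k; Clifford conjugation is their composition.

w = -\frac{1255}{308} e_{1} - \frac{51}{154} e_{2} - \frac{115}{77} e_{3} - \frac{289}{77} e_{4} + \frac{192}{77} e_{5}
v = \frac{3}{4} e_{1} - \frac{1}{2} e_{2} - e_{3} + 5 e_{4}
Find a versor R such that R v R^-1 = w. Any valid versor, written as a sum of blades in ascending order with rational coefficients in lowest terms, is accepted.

Here q(v) = q(w) = \frac{429}{16}; the classical choice R = v + w = -\frac{256}{77} e_{1} - \frac{64}{77} e_{2} - \frac{192}{77} e_{3} + \frac{96}{77} e_{4} + \frac{192}{77} e_{5} then realises v -> w under the sandwich.
Answer: -\frac{256}{77} e_{1} - \frac{64}{77} e_{2} - \frac{192}{77} e_{3} + \frac{96}{77} e_{4} + \frac{192}{77} e_{5}


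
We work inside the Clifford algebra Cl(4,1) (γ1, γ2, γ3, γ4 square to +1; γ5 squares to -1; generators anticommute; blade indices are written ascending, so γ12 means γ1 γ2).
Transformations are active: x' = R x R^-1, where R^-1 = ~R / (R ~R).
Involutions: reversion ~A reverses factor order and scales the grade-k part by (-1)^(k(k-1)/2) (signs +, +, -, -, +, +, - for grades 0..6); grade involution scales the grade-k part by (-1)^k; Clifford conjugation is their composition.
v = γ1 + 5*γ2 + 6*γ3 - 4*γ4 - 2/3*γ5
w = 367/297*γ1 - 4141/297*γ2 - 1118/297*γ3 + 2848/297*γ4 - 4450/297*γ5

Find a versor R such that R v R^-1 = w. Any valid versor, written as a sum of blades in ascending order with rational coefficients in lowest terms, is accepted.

R = v + w = 664/297*γ1 - 2656/297*γ2 + 664/297*γ3 + 1660/297*γ4 - 4648/297*γ5 works: the equal norms (698/9) guarantee its sandwich swaps v into w.
Answer: 664/297*γ1 - 2656/297*γ2 + 664/297*γ3 + 1660/297*γ4 - 4648/297*γ5


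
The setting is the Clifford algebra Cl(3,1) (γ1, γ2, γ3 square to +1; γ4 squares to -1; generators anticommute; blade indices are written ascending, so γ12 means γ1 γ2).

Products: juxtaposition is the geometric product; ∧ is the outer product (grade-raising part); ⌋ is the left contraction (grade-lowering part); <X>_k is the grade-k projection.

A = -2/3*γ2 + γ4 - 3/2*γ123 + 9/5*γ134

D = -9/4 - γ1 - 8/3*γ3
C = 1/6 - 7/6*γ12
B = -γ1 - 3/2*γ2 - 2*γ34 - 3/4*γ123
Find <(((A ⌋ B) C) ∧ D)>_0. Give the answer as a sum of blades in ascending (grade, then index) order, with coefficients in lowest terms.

step 1: -1/8 - 2*γ3 - 1/2*γ13
step 2: -1/48 - 1/3*γ3 + 7/48*γ12 - 1/12*γ13 + 7/12*γ23 + 7/3*γ123
step 3: 3/64 + 1/48*γ1 + 29/36*γ3 - 21/64*γ12 - 7/48*γ13 - 21/16*γ23 - 56/9*γ123
step 4: 3/64
Answer: 3/64


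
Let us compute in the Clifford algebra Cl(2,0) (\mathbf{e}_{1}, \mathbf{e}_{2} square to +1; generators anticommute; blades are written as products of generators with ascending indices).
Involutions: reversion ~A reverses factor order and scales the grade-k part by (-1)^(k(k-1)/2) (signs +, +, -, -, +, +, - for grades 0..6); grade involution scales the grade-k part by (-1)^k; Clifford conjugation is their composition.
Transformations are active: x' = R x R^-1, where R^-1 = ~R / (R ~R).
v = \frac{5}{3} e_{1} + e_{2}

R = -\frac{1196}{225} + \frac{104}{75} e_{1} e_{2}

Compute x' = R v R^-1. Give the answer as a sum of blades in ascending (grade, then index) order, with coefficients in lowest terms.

~R = -\frac{1196}{225} - \frac{104}{75} e_{1} e_{2}, and R ~R = \frac{305552}{10125}, so R^-1 = ~R / (\frac{305552}{10125}).
R v = -\frac{5044}{675} e_{1} - \frac{572}{75} e_{2}
Answer: \frac{1637}{1695} e_{1} + \frac{953}{565} e_{2}


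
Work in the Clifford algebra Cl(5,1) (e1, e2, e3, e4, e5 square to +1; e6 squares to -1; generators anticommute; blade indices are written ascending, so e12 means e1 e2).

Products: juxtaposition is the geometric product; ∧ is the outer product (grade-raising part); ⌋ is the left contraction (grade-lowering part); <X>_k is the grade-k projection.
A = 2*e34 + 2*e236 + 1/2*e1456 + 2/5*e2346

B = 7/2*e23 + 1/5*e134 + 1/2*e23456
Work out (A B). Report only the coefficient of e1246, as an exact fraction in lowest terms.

step 1: -2/5*e1 + 1/5*e5 - 7*e6 - 7*e24 + e45 - 7/5*e46 + 1/4*e123 - 2/25*e126 - e256 + 1/10*e356 - 2/5*e1246 + 7/4*e123456
Answer: -2/5


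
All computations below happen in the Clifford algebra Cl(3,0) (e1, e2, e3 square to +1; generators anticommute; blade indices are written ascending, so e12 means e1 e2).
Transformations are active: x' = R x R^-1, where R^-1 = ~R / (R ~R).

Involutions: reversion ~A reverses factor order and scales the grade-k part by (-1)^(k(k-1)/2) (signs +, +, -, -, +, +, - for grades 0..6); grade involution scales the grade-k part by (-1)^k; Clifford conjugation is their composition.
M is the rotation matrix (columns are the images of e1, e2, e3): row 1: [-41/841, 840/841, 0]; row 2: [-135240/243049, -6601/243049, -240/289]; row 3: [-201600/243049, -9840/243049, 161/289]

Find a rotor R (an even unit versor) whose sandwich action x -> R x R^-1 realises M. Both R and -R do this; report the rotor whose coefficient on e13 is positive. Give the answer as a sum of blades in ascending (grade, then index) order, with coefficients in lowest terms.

Method: write R = a + b12*e12 + b13*e13 + b23*e23 with a^2 + b12^2 + b13^2 + b23^2 = 1 (so R^-1 = ~R). Expanding the columns R e_j ~R gives tr M = 4a^2 - 1 and, from the antisymmetric part, M21 - M12 = -4a*b12, M13 - M31 = 4a*b13, M32 - M23 = -4a*b23.
Here tr M = 116951/243049, so a^2 = (1 + tr M)/4 = 90000/243049 and a = ±300/493. Taking a = 300/493: M21 - M12 = -378000/243049, M13 - M31 = 201600/243049, M32 - M23 = 192000/243049, giving b12 = 315/493, b13 = 168/493, b23 = -160/493, i.e. R = 300/493 + 315/493*e12 + 168/493*e13 - 160/493*e23.
Its e13 coefficient is already positive.
Answer: 300/493 + 315/493*e12 + 168/493*e13 - 160/493*e23. Note: both R and -R realise this M (trace 116951/243049); the covering map identifies them, and the e13-coefficient sign is the tie-breaker.


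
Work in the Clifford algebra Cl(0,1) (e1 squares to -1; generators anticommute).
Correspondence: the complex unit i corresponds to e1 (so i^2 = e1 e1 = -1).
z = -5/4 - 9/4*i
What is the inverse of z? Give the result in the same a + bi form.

In blades: z = -5/4 - 9/4*e1.
With qbar = -5/4 + 9/4*e1 (scalar fixed, mapped units negated), z qbar = 53/8 (the sum of squared coefficients), so z^-1 = qbar / (53/8) = -10/53 + 18/53*e1; translating back:
Answer: -10/53 + 18/53*i


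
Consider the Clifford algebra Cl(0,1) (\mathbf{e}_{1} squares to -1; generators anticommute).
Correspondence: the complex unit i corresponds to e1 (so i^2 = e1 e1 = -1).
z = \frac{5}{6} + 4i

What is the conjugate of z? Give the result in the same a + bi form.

In blades: z = \frac{5}{6} + 4 e_{1}.
Conjugation here is Clifford conjugation: the scalar is fixed and the grade-1 and grade-2 blades all flip sign, giving \frac{5}{6} - 4 e_{1}; translating back:
Answer: \frac{5}{6} - 4i


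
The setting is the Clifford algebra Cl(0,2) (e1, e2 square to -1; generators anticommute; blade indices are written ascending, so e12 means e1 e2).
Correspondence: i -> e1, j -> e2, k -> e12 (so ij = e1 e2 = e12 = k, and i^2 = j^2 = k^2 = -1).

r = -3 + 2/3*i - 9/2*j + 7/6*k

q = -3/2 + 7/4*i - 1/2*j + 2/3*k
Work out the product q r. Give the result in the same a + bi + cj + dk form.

In blades: q = -3/2 + 7/4*e1 - 1/2*e2 + 2/3*e12, r = -3 + 2/3*e1 - 9/2*e2 + 7/6*e12.
Distribute q over r term by term (generator squares from the signature, products reordered to ascending indices): (-3/2)*r = 9/2 - e1 + 27/4*e2 - 7/4*e12; (7/4*e1)*r = -7/6 - 21/4*e1 - 49/24*e2 - 63/8*e12; (-1/2*e2)*r = -9/4 - 7/12*e1 + 3/2*e2 + 1/3*e12; (2/3*e12)*r = -7/9 + 3*e1 + 4/9*e2 - 2*e12.
Sum: 11/36 - 23/6*e1 + 479/72*e2 - 271/24*e12; translating back through the correspondence:
Answer: 11/36 - 23/6*i + 479/72*j - 271/24*k


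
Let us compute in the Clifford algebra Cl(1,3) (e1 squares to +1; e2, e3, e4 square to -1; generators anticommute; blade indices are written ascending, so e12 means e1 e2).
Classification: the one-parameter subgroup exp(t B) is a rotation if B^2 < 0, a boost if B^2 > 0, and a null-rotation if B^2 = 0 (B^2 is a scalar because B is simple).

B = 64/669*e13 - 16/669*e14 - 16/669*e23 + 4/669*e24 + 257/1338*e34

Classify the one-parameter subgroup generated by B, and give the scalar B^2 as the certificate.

B^2 term by term: the squares give (64/669)^2*(e13)^2 + (-16/669)^2*(e14)^2 + (-16/669)^2*(e23)^2 + (4/669)^2*(e24)^2 + (257/1338)^2*(e34)^2 = 4096/447561*(+1) + 256/447561*(+1) + 256/447561*(-1) + 16/447561*(-1) + 66049/1790244*(-1) = -1/36 (each basis 2-blade squares to minus the product of its generators' squares); cross terms between blades sharing an index anticommute and cancel; the commuting (index-disjoint) pairs give grade-4 terms 2*c*c'*(blade product), which cancel blade by blade — e1234: -512/447561 + 512/447561 = 0 — confirming B is simple. So B^2 = -1/36.
Answer: rotation, certificate B^2 = -1/36. Because -1/36 is invariant under every versor sandwich, the classification follows from its sign alone.


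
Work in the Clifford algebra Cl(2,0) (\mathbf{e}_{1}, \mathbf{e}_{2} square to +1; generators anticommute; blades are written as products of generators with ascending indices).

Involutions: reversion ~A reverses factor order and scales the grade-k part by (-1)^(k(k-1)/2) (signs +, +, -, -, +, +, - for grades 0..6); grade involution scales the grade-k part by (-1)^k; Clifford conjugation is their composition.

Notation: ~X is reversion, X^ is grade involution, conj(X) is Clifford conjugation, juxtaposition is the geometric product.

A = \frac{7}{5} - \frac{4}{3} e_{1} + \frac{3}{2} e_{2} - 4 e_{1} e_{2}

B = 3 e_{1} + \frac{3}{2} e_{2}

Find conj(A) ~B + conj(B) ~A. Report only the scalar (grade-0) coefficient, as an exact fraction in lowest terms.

first term: \frac{7}{4} + \frac{51}{5} e_{1} - \frac{99}{10} e_{2} + \frac{13}{2} e_{1} e_{2}
second term: \frac{7}{4} + \frac{9}{5} e_{1} - \frac{141}{10} e_{2} - \frac{13}{2} e_{1} e_{2}
Answer: \frac{7}{2}


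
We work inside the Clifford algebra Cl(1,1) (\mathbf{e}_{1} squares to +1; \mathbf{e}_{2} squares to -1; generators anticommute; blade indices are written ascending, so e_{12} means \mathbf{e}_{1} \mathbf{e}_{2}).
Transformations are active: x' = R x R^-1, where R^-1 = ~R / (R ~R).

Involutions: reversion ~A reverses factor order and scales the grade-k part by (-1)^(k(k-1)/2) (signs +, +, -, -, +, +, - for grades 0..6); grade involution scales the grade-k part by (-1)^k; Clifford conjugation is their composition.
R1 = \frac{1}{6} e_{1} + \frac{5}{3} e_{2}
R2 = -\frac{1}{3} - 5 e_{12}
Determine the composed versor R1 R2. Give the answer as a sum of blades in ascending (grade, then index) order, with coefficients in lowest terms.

Distribute over the terms of R1 (each basis-blade product reordered to ascending indices, repeated generators contracted through their squares):
(\frac{1}{6} e_{1}) R2 = -\frac{1}{18} e_{1} - \frac{5}{6} e_{2}
(\frac{5}{3} e_{2}) R2 = -\frac{25}{3} e_{1} - \frac{5}{9} e_{2}
Summing the partial products and collecting blades:
Answer: -\frac{151}{18} e_{1} - \frac{25}{18} e_{2}


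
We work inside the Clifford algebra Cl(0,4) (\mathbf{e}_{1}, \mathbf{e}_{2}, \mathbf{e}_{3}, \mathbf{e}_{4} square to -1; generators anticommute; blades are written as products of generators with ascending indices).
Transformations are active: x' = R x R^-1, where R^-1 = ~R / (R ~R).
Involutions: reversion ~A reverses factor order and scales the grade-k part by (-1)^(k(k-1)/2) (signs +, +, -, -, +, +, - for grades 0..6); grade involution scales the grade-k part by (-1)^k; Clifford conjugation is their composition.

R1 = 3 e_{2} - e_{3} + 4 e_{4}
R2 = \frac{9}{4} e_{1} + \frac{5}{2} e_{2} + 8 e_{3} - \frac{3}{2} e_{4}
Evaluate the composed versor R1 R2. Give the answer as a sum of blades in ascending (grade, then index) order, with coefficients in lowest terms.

Distribute over the terms of R1 (each basis-blade product reordered to ascending indices, repeated generators contracted through their squares):
(3 e_{2}) R2 = -\frac{15}{2} - \frac{27}{4} e_{1} e_{2} + 24 e_{2} e_{3} - \frac{9}{2} e_{2} e_{4}
(-e_{3}) R2 = 8 + \frac{9}{4} e_{1} e_{3} + \frac{5}{2} e_{2} e_{3} + \frac{3}{2} e_{3} e_{4}
(4 e_{4}) R2 = 6 - 9 e_{1} e_{4} - 10 e_{2} e_{4} - 32 e_{3} e_{4}
Summing the partial products and collecting blades:
Answer: \frac{13}{2} - \frac{27}{4} e_{1} e_{2} + \frac{9}{4} e_{1} e_{3} - 9 e_{1} e_{4} + \frac{53}{2} e_{2} e_{3} - \frac{29}{2} e_{2} e_{4} - \frac{61}{2} e_{3} e_{4}


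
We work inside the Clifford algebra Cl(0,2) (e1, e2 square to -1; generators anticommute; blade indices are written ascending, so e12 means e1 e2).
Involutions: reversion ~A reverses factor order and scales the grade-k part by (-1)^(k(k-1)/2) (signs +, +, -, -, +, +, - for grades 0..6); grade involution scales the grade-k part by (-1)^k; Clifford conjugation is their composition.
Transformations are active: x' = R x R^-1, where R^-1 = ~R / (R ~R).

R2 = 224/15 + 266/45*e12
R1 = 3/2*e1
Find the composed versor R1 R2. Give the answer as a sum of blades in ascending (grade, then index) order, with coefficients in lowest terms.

Distribute over the terms of R1 (each basis-blade product reordered to ascending indices, repeated generators contracted through their squares):
(3/2*e1) R2 = 112/5*e1 - 133/15*e2
Answer: 112/5*e1 - 133/15*e2


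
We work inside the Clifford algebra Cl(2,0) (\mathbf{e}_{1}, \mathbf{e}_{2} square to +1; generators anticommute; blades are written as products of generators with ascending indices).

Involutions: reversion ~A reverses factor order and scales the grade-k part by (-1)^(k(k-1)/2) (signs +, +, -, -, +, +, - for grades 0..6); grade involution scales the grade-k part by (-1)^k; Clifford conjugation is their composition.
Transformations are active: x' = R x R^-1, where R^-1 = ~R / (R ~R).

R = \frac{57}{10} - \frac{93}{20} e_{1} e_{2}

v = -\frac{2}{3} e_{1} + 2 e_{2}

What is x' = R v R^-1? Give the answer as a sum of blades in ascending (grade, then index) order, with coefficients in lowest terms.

~R = \frac{57}{10} + \frac{93}{20} e_{1} e_{2}, and R ~R = \frac{4329}{80}, so R^-1 = ~R / (\frac{4329}{80}).
R v = -\frac{131}{10} e_{1} + \frac{83}{10} e_{2}
Answer: -\frac{5034}{2405} e_{1} - \frac{1814}{7215} e_{2}


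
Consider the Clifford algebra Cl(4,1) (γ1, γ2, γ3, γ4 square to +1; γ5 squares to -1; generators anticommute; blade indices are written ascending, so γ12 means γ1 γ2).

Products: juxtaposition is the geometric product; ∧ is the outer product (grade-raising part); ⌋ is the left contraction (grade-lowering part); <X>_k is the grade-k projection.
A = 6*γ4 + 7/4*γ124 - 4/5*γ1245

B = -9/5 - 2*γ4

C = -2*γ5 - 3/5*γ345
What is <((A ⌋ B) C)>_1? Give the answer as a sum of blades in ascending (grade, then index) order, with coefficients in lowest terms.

step 1: -12
step 2: 24*γ5 + 36/5*γ345
step 3: 24*γ5
Answer: 24*γ5


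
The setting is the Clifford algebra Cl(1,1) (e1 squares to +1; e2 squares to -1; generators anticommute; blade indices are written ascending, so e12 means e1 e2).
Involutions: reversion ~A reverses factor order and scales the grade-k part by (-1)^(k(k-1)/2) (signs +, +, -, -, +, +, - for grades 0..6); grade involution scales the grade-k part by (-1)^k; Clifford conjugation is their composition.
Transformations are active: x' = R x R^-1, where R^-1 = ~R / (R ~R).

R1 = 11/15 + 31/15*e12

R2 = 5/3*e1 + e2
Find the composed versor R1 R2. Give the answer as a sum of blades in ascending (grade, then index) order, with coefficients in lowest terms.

Distribute over the terms of R1 (each basis-blade product reordered to ascending indices, repeated generators contracted through their squares):
(11/15) R2 = 11/9*e1 + 11/15*e2
(31/15*e12) R2 = -31/15*e1 - 31/9*e2
Summing the partial products and collecting blades:
Answer: -38/45*e1 - 122/45*e2
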